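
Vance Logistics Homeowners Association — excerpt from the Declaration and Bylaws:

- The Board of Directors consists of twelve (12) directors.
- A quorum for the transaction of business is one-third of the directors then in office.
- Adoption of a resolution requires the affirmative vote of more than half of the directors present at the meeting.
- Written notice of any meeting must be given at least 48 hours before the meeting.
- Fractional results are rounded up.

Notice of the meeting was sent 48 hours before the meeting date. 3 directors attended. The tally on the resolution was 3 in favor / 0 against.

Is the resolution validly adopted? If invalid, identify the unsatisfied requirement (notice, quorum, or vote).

Invalid — quorum requirement not satisfied.

Notice: 48 hours given; 48 required (48 ≥ 48). Satisfied.
Quorum: 3 present; quorum is 4. Not satisfied.
Vote: the resolution requires a majority of the directors present (3). A majority of 3 is 2, so 2 affirmative votes are needed; 3 voted in favor. Satisfied. (Moot — without a quorum no business can be validly transacted.)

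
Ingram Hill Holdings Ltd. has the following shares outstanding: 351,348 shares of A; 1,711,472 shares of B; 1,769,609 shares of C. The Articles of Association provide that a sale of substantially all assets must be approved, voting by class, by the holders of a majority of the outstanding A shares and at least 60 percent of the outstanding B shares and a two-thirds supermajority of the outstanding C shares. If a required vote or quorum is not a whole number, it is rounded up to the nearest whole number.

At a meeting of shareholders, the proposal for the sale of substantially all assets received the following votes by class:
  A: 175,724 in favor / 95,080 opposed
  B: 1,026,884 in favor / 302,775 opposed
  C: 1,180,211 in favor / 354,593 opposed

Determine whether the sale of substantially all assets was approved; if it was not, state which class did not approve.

Approved — every class gave the required vote.

A: a majority of 351348 is 175675; 175,675 required, 175,724 in favor — approved.
B: 3/5 of 1711472 = 1026883.20, rounded up to 1026884; 1,026,884 required, 1,026,884 in favor — approved.
C: 2/3 of 1769609 = 1179739.33, rounded up to 1179740; 1,179,740 required, 1,180,211 in favor — approved.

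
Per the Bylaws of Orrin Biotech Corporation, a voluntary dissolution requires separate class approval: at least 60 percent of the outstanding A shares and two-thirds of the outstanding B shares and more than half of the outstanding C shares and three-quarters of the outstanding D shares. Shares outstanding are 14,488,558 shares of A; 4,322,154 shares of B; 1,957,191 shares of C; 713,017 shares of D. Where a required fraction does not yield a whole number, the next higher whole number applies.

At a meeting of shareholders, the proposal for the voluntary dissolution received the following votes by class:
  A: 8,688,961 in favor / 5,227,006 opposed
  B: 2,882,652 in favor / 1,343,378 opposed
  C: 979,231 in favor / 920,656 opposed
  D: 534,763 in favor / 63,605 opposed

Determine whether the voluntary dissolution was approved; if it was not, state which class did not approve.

Not approved — the A shares did not give the required vote.

A: 3/5 of 14488558 = 8693134.80, rounded up to 8693135; 8,693,135 required, 8,688,961 in favor — not approved.
B: 2/3 of 4322154 = 2881436; 2,881,436 required, 2,882,652 in favor — approved.
C: a majority of 1957191 is 978596; 978,596 required, 979,231 in favor — approved.
D: 3/4 of 713017 = 534762.75, rounded up to 534763; 534,763 required, 534,763 in favor — approved.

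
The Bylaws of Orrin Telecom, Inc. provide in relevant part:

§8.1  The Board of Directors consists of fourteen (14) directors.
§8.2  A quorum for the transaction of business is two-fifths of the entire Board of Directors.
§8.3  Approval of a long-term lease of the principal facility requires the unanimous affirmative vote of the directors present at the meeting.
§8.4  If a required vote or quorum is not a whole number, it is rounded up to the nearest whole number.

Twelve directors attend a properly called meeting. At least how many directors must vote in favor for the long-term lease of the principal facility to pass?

The long-term lease of the principal facility requires the unanimous vote of the directors present (12).
Unanimous means all 12.

12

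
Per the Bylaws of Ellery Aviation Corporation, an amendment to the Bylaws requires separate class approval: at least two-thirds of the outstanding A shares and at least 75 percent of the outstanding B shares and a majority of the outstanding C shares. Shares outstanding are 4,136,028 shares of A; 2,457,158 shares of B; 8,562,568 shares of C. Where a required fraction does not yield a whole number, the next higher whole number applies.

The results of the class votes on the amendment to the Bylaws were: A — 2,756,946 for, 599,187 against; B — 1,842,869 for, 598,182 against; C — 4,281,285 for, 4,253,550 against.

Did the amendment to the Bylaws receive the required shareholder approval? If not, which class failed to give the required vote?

Not approved — the A shares did not give the required vote.

A: 2/3 of 4136028 = 2757352; 2,757,352 required, 2,756,946 in favor — not approved.
B: 3/4 of 2457158 = 1842868.50, rounded up to 1842869; 1,842,869 required, 1,842,869 in favor — approved.
C: a majority of 8562568 is 4281285; 4,281,285 required, 4,281,285 in favor — approved.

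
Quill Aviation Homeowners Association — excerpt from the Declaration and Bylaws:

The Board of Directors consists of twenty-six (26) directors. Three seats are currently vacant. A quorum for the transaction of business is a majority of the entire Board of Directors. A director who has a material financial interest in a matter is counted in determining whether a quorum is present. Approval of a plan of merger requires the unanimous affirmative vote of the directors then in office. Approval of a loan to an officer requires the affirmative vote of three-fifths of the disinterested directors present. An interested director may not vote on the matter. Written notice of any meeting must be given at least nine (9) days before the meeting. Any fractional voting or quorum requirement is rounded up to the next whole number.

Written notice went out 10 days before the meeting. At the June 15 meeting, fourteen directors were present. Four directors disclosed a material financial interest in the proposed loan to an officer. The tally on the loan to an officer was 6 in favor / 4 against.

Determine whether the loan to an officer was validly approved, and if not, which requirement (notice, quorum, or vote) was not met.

Valid — all requirements satisfied.

Notice: 10 days given; 9 required (10 ≥ 9). Satisfied.
Quorum: 14 present (interested directors count toward quorum); quorum is 14. Satisfied.
Vote: the loan to an officer requires three-fifths of the disinterested directors present (14 − 4 = 10). 3/5 of 10 = 6, so 6 affirmative votes are needed; 6 voted in favor. Satisfied.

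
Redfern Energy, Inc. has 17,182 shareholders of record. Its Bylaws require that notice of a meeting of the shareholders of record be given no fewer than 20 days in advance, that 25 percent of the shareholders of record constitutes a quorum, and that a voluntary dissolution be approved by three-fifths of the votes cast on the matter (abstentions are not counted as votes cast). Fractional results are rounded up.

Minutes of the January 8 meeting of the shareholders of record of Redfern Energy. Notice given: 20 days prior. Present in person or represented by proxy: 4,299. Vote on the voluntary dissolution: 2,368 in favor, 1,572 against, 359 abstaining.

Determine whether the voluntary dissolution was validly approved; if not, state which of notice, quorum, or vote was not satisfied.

Valid — all requirements satisfied.

Notice: 20 days given; 20 required. Satisfied.
Quorum: 25% of 17,182 = 4,295.50, rounded up to 4,296; 4,299 present. Satisfied.
Vote: requires three-fifths of the votes cast (4,299 − 359 abstaining = 3,940); 3/5 of 3940 = 2364, so 2,364 needed; 2,368 in favor. Satisfied.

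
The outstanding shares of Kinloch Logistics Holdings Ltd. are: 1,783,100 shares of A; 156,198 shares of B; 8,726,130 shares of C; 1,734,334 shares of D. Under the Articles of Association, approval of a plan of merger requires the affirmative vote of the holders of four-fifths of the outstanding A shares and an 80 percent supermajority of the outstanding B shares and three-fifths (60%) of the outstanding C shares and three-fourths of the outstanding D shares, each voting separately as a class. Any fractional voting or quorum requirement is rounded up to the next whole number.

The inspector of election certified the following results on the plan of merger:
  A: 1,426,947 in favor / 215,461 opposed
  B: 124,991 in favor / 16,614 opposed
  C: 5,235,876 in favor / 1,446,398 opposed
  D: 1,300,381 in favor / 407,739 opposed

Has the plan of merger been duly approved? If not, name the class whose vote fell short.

A: 4/5 of 1783100 = 1426480; 1,426,480 required, 1,426,947 in favor — approved.
B: 4/5 of 156198 = 124958.40, rounded up to 124959; 124,959 required, 124,991 in favor — approved.
C: 3/5 of 8726130 = 5235678; 5,235,678 required, 5,235,876 in favor — approved.
D: 3/4 of 1734334 = 1300750.50, rounded up to 1300751; 1,300,751 required, 1,300,381 in favor — not approved.

Not approved — the D shares did not give the required vote.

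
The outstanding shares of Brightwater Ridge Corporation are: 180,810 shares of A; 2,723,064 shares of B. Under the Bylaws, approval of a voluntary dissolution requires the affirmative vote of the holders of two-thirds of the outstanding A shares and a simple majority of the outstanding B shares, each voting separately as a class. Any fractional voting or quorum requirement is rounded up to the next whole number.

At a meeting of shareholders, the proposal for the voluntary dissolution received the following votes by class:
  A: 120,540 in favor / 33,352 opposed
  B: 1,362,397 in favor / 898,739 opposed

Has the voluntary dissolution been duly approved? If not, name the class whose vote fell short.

Approved — every class gave the required vote.

A: 2/3 of 180810 = 120540; 120,540 required, 120,540 in favor — approved.
B: a majority of 2723064 is 1361533; 1,361,533 required, 1,362,397 in favor — approved.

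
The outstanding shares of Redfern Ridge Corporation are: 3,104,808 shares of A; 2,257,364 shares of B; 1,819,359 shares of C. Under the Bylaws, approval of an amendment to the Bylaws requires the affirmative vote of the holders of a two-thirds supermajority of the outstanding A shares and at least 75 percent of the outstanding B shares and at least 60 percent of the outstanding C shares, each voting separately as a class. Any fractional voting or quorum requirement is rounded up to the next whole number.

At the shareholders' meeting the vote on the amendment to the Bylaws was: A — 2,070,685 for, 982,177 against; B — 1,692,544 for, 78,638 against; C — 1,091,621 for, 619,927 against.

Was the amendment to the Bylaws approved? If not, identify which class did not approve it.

Not approved — the B shares did not give the required vote.

A: 2/3 of 3104808 = 2069872; 2,069,872 required, 2,070,685 in favor — approved.
B: 3/4 of 2257364 = 1693023; 1,693,023 required, 1,692,544 in favor — not approved.
C: 3/5 of 1819359 = 1091615.40, rounded up to 1091616; 1,091,616 required, 1,091,621 in favor — approved.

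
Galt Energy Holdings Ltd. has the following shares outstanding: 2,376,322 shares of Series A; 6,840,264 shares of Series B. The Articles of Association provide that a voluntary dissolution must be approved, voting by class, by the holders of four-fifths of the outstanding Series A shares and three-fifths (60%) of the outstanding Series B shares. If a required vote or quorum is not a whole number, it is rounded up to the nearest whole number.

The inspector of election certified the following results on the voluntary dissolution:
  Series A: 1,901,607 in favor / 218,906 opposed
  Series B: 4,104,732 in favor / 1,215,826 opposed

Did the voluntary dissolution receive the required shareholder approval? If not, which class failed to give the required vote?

Series A: 4/5 of 2376322 = 1901057.60, rounded up to 1901058; 1,901,058 required, 1,901,607 in favor — approved.
Series B: 3/5 of 6840264 = 4104158.40, rounded up to 4104159; 4,104,159 required, 4,104,732 in favor — approved.

Approved — every class gave the required vote.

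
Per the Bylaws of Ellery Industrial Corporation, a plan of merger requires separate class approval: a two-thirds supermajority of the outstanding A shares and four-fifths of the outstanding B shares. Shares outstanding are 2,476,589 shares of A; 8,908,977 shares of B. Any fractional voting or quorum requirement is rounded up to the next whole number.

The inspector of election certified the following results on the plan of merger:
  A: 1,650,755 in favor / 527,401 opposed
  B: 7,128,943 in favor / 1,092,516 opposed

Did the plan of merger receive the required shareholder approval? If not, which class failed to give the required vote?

Not approved — the A shares did not give the required vote.

A: 2/3 of 2476589 = 1651059.33, rounded up to 1651060; 1,651,060 required, 1,650,755 in favor — not approved.
B: 4/5 of 8908977 = 7127181.60, rounded up to 7127182; 7,127,182 required, 7,128,943 in favor — approved.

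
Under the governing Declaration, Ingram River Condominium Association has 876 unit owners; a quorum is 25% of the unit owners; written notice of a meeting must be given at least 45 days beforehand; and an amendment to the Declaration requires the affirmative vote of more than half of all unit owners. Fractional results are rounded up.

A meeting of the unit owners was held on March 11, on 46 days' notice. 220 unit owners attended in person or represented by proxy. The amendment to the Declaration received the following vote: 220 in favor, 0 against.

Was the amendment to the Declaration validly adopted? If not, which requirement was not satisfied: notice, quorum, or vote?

Notice: 46 days given; 45 required. Satisfied.
Quorum: 25% of 876 = 219; 220 present. Satisfied.
Vote: requires a majority of all unit owners (876); a majority of 876 is 439, so 439 needed; 220 in favor. Not satisfied.

Invalid — vote requirement not satisfied.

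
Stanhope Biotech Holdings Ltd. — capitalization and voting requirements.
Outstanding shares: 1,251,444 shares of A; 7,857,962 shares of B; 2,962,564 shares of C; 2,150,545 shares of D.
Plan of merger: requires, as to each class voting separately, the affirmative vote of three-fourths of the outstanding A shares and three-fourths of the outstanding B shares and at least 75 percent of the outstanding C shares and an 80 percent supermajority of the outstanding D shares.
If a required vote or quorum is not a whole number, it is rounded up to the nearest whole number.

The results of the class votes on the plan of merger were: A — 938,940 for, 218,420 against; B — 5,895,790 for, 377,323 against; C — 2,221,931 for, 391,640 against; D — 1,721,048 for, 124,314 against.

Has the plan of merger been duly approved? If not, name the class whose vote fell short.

A: 3/4 of 1251444 = 938583; 938,583 required, 938,940 in favor — approved.
B: 3/4 of 7857962 = 5893471.50, rounded up to 5893472; 5,893,472 required, 5,895,790 in favor — approved.
C: 3/4 of 2962564 = 2221923; 2,221,923 required, 2,221,931 in favor — approved.
D: 4/5 of 2150545 = 1720436; 1,720,436 required, 1,721,048 in favor — approved.

Approved — every class gave the required vote.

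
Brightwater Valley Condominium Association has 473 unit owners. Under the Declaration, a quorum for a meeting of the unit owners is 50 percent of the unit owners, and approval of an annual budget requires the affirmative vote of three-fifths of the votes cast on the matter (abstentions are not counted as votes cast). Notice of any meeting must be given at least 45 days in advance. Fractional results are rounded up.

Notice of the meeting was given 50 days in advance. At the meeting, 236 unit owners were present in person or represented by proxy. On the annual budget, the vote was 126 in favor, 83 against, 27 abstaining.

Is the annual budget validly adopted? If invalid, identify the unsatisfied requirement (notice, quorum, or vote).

Notice: 50 days given; 45 required. Satisfied.
Quorum: 50% of 473 = 236.50, rounded up to 237; 236 present. Not satisfied.
Vote: requires three-fifths of the votes cast (236 − 27 abstaining = 209); 3/5 of 209 = 125.40, rounded up to 126, so 126 needed; 126 in favor. Satisfied.

Invalid — quorum requirement not satisfied.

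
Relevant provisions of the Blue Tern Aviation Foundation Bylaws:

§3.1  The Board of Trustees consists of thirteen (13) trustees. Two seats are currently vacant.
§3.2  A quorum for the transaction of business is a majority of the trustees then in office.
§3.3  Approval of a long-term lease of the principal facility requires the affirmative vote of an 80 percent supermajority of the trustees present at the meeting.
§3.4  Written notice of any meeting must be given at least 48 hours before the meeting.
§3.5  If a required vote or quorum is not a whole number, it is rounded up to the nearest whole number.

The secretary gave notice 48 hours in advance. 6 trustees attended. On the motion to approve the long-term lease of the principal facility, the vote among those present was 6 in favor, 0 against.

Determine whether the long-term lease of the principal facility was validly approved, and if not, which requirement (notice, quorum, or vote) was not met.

Notice: 48 hours given; 48 required (48 ≥ 48). Satisfied.
Quorum: 6 present; quorum is 6. Satisfied.
Vote: the long-term lease of the principal facility requires four-fifths of the trustees present (6). 4/5 of 6 = 4.80, rounded up to 5, so 5 affirmative votes are needed; 6 voted in favor. Satisfied.

Valid — all requirements satisfied.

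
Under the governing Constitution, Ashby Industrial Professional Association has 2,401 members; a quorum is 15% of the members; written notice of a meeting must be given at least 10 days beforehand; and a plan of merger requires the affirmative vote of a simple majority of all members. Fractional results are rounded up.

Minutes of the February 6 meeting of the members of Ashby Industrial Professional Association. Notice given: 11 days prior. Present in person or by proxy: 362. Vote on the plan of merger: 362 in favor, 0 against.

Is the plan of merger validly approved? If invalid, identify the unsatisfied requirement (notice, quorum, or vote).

Invalid — vote requirement not satisfied.

Notice: 11 days given; 10 required. Satisfied.
Quorum: 15% of 2,401 = 360.15, rounded up to 361; 362 present. Satisfied.
Vote: requires a majority of all members (2,401); a majority of 2401 is 1201, so 1,201 needed; 362 in favor. Not satisfied.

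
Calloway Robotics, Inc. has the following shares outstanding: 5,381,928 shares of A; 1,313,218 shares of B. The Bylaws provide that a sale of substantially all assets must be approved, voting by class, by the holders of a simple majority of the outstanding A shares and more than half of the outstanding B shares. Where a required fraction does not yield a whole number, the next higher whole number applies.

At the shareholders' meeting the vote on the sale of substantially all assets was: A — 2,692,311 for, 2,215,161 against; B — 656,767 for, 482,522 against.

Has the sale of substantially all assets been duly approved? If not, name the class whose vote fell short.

Approved — every class gave the required vote.

A: a majority of 5381928 is 2690965; 2,690,965 required, 2,692,311 in favor — approved.
B: a majority of 1313218 is 656610; 656,610 required, 656,767 in favor — approved.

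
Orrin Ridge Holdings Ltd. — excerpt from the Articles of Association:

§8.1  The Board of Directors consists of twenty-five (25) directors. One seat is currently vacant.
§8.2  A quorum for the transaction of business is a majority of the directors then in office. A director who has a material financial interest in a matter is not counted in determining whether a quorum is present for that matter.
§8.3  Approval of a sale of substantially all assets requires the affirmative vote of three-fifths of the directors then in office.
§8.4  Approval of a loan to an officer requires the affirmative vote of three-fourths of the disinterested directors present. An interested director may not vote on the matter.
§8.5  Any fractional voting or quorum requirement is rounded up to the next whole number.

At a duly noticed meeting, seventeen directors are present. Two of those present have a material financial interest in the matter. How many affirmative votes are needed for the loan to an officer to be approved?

12

The loan to an officer requires three-fourths of the disinterested directors present (17 − 2 = 15).
3/4 of 15 = 11.25, rounded up to 12.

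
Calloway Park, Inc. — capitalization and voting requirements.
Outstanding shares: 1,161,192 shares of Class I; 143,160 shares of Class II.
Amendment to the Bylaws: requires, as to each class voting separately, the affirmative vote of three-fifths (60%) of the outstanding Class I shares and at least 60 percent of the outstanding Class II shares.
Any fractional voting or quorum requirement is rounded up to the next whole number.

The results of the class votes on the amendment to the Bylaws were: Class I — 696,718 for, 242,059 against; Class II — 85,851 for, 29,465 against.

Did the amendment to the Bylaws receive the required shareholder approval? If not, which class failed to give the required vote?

Class I: 3/5 of 1161192 = 696715.20, rounded up to 696716; 696,716 required, 696,718 in favor — approved.
Class II: 3/5 of 143160 = 85896; 85,896 required, 85,851 in favor — not approved.

Not approved — the Class II shares did not give the required vote.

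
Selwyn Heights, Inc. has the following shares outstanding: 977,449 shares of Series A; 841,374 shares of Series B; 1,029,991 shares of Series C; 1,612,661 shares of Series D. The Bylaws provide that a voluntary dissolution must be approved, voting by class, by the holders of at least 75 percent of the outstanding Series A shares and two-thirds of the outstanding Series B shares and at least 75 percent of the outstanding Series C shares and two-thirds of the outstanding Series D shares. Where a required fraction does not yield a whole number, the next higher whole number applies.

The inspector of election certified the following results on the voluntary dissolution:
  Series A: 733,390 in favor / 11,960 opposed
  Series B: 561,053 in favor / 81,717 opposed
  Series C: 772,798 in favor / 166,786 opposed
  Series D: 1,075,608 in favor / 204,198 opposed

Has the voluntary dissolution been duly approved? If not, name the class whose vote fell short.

Series A: 3/4 of 977449 = 733086.75, rounded up to 733087; 733,087 required, 733,390 in favor — approved.
Series B: 2/3 of 841374 = 560916; 560,916 required, 561,053 in favor — approved.
Series C: 3/4 of 1029991 = 772493.25, rounded up to 772494; 772,494 required, 772,798 in favor — approved.
Series D: 2/3 of 1612661 = 1075107.33, rounded up to 1075108; 1,075,108 required, 1,075,608 in favor — approved.

Approved — every class gave the required vote.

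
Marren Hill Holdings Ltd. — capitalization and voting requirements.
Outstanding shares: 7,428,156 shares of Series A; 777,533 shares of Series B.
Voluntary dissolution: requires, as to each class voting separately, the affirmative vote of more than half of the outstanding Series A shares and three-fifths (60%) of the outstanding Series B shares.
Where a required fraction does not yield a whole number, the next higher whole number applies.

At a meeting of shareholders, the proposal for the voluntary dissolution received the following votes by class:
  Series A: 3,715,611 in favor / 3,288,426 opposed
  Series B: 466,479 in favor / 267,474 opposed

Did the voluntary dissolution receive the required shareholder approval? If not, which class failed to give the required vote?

Series A: a majority of 7428156 is 3714079; 3,714,079 required, 3,715,611 in favor — approved.
Series B: 3/5 of 777533 = 466519.80, rounded up to 466520; 466,520 required, 466,479 in favor — not approved.

Not approved — the Series B shares did not give the required vote.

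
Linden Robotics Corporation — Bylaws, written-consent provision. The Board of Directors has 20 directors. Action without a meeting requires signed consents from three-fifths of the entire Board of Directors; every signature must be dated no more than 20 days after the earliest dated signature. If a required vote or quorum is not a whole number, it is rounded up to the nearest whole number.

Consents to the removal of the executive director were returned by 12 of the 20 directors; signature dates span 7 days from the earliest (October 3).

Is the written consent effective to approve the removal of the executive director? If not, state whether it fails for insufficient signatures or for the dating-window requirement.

Effective — both the signature and dating-window requirements are satisfied.

Signatures required: three-fifths of 20 — 3/5 of 20 = 12, so 12 needed; 12 signed. Sufficient.
Dating window: the latest signature is 7 days after the earliest; the limit is 20 days. Within the window.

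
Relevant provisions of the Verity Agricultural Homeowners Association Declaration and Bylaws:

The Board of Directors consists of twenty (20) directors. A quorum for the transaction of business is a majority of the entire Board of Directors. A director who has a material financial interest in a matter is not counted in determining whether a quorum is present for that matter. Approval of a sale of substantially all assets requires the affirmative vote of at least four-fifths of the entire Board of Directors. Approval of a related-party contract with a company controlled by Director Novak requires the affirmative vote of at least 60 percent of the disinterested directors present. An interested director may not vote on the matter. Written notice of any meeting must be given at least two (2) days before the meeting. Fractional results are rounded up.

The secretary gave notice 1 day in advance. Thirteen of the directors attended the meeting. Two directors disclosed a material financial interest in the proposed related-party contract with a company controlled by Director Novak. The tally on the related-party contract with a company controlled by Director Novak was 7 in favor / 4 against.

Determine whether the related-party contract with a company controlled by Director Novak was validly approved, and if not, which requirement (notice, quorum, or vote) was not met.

Notice: 1 day given; 2 required (1 < 2). Not satisfied.
Quorum: 13 present, but the 2 interested directors do not count, leaving 11. Quorum is 11. Satisfied.
Vote: the related-party contract with a company controlled by Director Novak requires three-fifths of the disinterested directors present (13 − 2 = 11). 3/5 of 11 = 6.60, rounded up to 7, so 7 affirmative votes are needed; 7 voted in favor. Satisfied.

Invalid — notice requirement not satisfied.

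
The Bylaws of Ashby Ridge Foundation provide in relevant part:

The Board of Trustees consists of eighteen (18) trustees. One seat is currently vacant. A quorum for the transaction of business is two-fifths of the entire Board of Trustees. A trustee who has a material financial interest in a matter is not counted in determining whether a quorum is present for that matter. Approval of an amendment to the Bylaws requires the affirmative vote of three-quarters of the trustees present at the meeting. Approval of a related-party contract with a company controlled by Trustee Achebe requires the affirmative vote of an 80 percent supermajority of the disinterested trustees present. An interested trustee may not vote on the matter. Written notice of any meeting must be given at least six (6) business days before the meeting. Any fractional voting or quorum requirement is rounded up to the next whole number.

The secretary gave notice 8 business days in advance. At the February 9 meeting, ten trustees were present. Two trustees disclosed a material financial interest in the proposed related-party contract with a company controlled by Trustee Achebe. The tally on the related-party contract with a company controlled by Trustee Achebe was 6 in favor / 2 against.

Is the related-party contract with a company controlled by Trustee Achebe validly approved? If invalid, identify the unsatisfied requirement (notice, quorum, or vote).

Notice: 8 business days given; 6 required (8 ≥ 6). Satisfied.
Quorum: 10 present, but the 2 interested trustees do not count, leaving 8. Quorum is 8. Satisfied.
Vote: the related-party contract with a company controlled by Trustee Achebe requires four-fifths of the disinterested trustees present (10 − 2 = 8). 4/5 of 8 = 6.40, rounded up to 7, so 7 affirmative votes are needed; 6 voted in favor. Not satisfied.

Invalid — vote requirement not satisfied.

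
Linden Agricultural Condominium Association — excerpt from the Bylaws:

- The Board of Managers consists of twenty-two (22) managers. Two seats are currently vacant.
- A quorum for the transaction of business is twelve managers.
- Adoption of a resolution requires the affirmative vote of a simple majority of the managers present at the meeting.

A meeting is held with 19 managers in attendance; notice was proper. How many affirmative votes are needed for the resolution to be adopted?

10

The resolution requires a majority of the managers present (19).
A majority of 19 is 10.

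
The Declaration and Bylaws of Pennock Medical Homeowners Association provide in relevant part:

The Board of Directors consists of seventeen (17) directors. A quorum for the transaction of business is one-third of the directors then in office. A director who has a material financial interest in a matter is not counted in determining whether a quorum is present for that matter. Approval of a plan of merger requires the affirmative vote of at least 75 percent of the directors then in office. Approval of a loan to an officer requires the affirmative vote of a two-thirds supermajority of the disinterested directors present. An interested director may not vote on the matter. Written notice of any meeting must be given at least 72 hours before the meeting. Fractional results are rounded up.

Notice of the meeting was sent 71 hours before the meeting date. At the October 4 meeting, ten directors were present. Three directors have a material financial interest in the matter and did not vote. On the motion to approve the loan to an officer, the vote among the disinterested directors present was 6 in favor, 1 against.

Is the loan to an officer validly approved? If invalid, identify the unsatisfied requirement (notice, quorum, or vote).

Invalid — notice requirement not satisfied.

Notice: 71 hours given; 72 required (71 < 72). Not satisfied.
Quorum: 10 present, but the 3 interested directors do not count, leaving 7. Quorum is 6. Satisfied.
Vote: the loan to an officer requires two-thirds of the disinterested directors present (10 − 3 = 7). 2/3 of 7 = 4.67, rounded up to 5, so 5 affirmative votes are needed; 6 voted in favor. Satisfied.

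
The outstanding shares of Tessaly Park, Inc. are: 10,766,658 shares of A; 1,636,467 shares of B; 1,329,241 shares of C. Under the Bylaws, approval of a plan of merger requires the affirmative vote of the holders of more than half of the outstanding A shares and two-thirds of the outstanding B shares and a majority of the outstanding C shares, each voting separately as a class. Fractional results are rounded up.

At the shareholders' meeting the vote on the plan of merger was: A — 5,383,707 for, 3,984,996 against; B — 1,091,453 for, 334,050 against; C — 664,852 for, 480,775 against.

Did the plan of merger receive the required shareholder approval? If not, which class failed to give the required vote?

A: a majority of 10766658 is 5383330; 5,383,330 required, 5,383,707 in favor — approved.
B: 2/3 of 1636467 = 1090978; 1,090,978 required, 1,091,453 in favor — approved.
C: a majority of 1329241 is 664621; 664,621 required, 664,852 in favor — approved.

Approved — every class gave the required vote.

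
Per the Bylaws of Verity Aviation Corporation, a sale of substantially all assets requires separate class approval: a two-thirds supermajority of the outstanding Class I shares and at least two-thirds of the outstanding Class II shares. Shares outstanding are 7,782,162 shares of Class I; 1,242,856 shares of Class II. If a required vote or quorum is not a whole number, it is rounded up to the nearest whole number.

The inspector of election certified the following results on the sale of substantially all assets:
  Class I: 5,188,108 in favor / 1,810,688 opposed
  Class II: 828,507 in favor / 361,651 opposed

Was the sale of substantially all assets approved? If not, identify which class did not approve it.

Not approved — the Class II shares did not give the required vote.

Class I: 2/3 of 7782162 = 5188108; 5,188,108 required, 5,188,108 in favor — approved.
Class II: 2/3 of 1242856 = 828570.67, rounded up to 828571; 828,571 required, 828,507 in favor — not approved.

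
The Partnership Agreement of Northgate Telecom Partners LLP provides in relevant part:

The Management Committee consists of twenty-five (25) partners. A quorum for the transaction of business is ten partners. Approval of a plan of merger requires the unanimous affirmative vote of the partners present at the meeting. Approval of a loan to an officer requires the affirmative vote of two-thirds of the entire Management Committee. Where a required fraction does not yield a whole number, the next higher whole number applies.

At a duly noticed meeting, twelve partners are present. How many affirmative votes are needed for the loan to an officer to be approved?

The loan to an officer requires two-thirds of the entire Management Committee (25).
2/3 of 25 = 16.67, rounded up to 17.
(Only 12 can vote, so the loan to an officer cannot pass at this meeting, but the required vote is still 17.)

17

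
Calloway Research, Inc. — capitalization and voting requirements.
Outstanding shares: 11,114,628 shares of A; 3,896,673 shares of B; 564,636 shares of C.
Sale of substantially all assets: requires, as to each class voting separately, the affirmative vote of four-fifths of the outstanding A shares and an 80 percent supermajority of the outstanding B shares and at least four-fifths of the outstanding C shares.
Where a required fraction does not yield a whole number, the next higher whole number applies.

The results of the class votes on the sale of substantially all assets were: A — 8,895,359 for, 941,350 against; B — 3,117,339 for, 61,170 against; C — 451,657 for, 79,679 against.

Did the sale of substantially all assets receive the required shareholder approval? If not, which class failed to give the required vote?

A: 4/5 of 11114628 = 8891702.40, rounded up to 8891703; 8,891,703 required, 8,895,359 in favor — approved.
B: 4/5 of 3896673 = 3117338.40, rounded up to 3117339; 3,117,339 required, 3,117,339 in favor — approved.
C: 4/5 of 564636 = 451708.80, rounded up to 451709; 451,709 required, 451,657 in favor — not approved.

Not approved — the C shares did not give the required vote.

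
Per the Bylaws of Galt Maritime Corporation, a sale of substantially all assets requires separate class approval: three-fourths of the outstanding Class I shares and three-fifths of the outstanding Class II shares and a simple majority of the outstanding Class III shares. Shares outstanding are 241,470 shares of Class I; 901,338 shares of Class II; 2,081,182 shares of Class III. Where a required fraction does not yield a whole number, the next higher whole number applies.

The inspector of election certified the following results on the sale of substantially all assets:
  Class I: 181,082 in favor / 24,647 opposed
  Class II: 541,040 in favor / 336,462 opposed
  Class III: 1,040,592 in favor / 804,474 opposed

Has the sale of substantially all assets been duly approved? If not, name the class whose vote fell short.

Not approved — the Class I shares did not give the required vote.

Class I: 3/4 of 241470 = 181102.50, rounded up to 181103; 181,103 required, 181,082 in favor — not approved.
Class II: 3/5 of 901338 = 540802.80, rounded up to 540803; 540,803 required, 541,040 in favor — approved.
Class III: a majority of 2081182 is 1040592; 1,040,592 required, 1,040,592 in favor — approved.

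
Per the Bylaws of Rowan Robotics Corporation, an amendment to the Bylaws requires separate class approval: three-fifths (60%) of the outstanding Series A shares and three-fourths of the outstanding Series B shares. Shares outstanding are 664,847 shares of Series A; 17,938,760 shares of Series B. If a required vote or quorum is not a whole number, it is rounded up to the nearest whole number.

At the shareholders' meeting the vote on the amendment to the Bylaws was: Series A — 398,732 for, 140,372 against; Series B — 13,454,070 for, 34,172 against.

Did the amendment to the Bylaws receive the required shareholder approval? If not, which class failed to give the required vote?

Not approved — the Series A shares did not give the required vote.

Series A: 3/5 of 664847 = 398908.20, rounded up to 398909; 398,909 required, 398,732 in favor — not approved.
Series B: 3/4 of 17938760 = 13454070; 13,454,070 required, 13,454,070 in favor — approved.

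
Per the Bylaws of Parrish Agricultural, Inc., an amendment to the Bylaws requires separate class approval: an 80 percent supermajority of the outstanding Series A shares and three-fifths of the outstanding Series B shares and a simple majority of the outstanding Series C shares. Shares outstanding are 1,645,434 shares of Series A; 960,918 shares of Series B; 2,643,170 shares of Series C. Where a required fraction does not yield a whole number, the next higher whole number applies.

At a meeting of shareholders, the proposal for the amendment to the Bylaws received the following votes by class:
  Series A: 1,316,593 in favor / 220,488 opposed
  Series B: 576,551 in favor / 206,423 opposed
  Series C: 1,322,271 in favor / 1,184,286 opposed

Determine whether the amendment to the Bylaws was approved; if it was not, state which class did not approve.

Series A: 4/5 of 1645434 = 1316347.20, rounded up to 1316348; 1,316,348 required, 1,316,593 in favor — approved.
Series B: 3/5 of 960918 = 576550.80, rounded up to 576551; 576,551 required, 576,551 in favor — approved.
Series C: a majority of 2643170 is 1321586; 1,321,586 required, 1,322,271 in favor — approved.

Approved — every class gave the required vote.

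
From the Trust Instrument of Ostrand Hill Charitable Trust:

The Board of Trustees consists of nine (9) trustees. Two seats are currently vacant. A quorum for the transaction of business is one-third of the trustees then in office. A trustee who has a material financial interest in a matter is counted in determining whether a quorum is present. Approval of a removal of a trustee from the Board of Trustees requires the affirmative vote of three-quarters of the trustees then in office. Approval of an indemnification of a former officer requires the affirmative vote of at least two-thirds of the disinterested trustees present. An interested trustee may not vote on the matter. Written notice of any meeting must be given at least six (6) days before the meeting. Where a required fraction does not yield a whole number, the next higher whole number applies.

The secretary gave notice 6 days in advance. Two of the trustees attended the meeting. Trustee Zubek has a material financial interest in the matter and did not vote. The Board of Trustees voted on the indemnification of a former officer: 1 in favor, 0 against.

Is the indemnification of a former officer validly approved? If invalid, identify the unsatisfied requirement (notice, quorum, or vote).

Notice: 6 days given; 6 required (6 ≥ 6). Satisfied.
Quorum: 2 present (interested trustees count toward quorum); quorum is 3. Not satisfied.
Vote: the indemnification of a former officer requires two-thirds of the disinterested trustees present (2 − 1 = 1). 2/3 of 1 = 0.67, rounded up to 1, so 1 affirmative vote is needed; 1 voted in favor. Satisfied. (Moot — without a quorum no business can be validly transacted.)

Invalid — quorum requirement not satisfied.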